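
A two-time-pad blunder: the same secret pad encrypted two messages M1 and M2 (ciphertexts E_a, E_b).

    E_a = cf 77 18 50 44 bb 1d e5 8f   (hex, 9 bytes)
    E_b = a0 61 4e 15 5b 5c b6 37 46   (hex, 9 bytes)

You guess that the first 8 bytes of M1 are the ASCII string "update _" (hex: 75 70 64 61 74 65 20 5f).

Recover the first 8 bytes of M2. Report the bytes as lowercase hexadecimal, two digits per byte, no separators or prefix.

First, E_a ⊕ E_b = (M1 ⊕ K) ⊕ (M2 ⊕ K) = M1 ⊕ M2, so the key drops out. Then M2 = (M1 ⊕ M2) ⊕ M1 over the first 8 bytes.
byte 0: (cf xor a0) xor 75 = 6f xor 75 = 1a
byte 1: (77 xor 61) xor 70 = 16 xor 70 = 66
byte 2: (18 xor 4e) xor 64 = 56 xor 64 = 32
byte 3: (50 xor 15) xor 61 = 45 xor 61 = 24
byte 4: (44 xor 5b) xor 74 = 1f xor 74 = 6b
byte 5: (bb xor 5c) xor 65 = e7 xor 65 = 82
byte 6: (1d xor b6) xor 20 = ab xor 20 = 8b
byte 7: (e5 xor 37) xor 5f = d2 xor 5f = 8d

1a6632246b828b8d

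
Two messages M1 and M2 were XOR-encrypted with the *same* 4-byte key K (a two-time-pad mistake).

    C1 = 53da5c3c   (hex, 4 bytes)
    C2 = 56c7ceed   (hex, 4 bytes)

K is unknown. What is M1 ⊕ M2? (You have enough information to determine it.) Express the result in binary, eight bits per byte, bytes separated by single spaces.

C1 ⊕ C2 = (M1 ⊕ K) ⊕ (M2 ⊕ K) = M1 ⊕ M2 — the shared key cancels under XOR.
byte 0: 53 ⊕ 56 = 05
byte 1: da ⊕ c7 = 1d
byte 2: 5c ⊕ ce = 92
byte 3: 3c ⊕ ed = d1

00000101 00011101 10010010 11010001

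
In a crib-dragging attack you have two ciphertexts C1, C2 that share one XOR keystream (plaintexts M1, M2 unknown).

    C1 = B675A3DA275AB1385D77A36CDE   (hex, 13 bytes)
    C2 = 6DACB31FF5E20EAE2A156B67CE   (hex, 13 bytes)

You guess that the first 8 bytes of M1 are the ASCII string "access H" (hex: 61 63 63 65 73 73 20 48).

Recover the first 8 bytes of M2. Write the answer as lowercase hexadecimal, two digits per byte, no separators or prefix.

First, C1 ⊕ C2 = (M1 ⊕ K) ⊕ (M2 ⊕ K) = M1 ⊕ M2, so the key drops out. Then M2 = (M1 ⊕ M2) ⊕ M1 over the first 8 bytes.
byte 0: (b6 ⊕ 6d) ⊕ 61 = db ⊕ 61 = ba
byte 1: (75 ⊕ ac) ⊕ 63 = d9 ⊕ 63 = ba
byte 2: (a3 ⊕ b3) ⊕ 63 = 10 ⊕ 63 = 73
byte 3: (da ⊕ 1f) ⊕ 65 = c5 ⊕ 65 = a0
byte 4: (27 ⊕ f5) ⊕ 73 = d2 ⊕ 73 = a1
byte 5: (5a ⊕ e2) ⊕ 73 = b8 ⊕ 73 = cb
byte 6: (b1 ⊕ 0e) ⊕ 20 = bf ⊕ 20 = 9f
byte 7: (38 ⊕ ae) ⊕ 48 = 96 ⊕ 48 = de

baba73a0a1cb9fde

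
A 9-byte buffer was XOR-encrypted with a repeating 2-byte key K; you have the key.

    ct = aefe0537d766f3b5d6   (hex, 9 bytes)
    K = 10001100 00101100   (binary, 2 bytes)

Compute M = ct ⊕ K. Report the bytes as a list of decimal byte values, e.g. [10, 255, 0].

The 2-byte key repeats, so the effective keystream is 8c 2c 8c 2c 8c 2c 8c 2c 8c.
byte 0: ae XOR 8c = 22
byte 1: fe XOR 2c = d2
byte 2: 05 XOR 8c = 89
byte 3: 37 XOR 2c = 1b
byte 4: d7 XOR 8c = 5b
byte 5: 66 XOR 2c = 4a
byte 6: f3 XOR 8c = 7f
byte 7: b5 XOR 2c = 99
byte 8: d6 XOR 8c = 5a

[34, 210, 137, 27, 91, 74, 127, 153, 90]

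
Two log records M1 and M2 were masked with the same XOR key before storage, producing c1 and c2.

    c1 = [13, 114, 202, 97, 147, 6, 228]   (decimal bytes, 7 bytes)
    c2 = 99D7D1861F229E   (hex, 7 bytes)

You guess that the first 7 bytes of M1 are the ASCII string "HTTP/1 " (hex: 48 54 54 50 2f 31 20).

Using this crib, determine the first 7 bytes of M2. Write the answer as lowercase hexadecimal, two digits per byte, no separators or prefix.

dcf14fb7a3155a

First, c1 ⊕ c2 = (M1 ⊕ K) ⊕ (M2 ⊕ K) = M1 ⊕ M2, so the key drops out. Then M2 = (M1 ⊕ M2) ⊕ M1 over the first 7 bytes.
byte 0: (0d ^ 99) ^ 48 = 94 ^ 48 = dc
byte 1: (72 ^ d7) ^ 54 = a5 ^ 54 = f1
byte 2: (ca ^ d1) ^ 54 = 1b ^ 54 = 4f
byte 3: (61 ^ 86) ^ 50 = e7 ^ 50 = b7
byte 4: (93 ^ 1f) ^ 2f = 8c ^ 2f = a3
byte 5: (06 ^ 22) ^ 31 = 24 ^ 31 = 15
byte 6: (e4 ^ 9e) ^ 20 = 7a ^ 20 = 5a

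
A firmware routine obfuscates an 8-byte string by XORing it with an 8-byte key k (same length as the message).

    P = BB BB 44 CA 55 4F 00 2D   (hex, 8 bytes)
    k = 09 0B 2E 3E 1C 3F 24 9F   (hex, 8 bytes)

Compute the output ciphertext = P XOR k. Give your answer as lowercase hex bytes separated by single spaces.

b2 b0 6a f4 49 70 24 b2

XOR is its own inverse, so applying the key byte-wise gives the result directly.
bb ⊕ 09 = b2
bb ⊕ 0b = b0
44 ⊕ 2e = 6a
ca ⊕ 3e = f4
55 ⊕ 1c = 49
4f ⊕ 3f = 70
00 ⊕ 24 = 24
2d ⊕ 9f = b2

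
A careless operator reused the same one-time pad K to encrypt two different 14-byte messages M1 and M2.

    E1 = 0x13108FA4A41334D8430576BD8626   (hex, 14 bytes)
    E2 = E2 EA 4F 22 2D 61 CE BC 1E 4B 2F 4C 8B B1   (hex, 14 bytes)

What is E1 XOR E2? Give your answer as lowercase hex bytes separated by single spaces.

E1 ⊕ E2 = (M1 ⊕ K) ⊕ (M2 ⊕ K) = M1 ⊕ M2 — the shared key cancels under XOR.
13 XOR e2 = f1
10 XOR ea = fa
8f XOR 4f = c0
a4 XOR 22 = 86
a4 XOR 2d = 89
13 XOR 61 = 72
34 XOR ce = fa
d8 XOR bc = 64
43 XOR 1e = 5d
05 XOR 4b = 4e
76 XOR 2f = 59
bd XOR 4c = f1
86 XOR 8b = 0d
26 XOR b1 = 97

f1 fa c0 86 89 72 fa 64 5d 4e 59 f1 0d 97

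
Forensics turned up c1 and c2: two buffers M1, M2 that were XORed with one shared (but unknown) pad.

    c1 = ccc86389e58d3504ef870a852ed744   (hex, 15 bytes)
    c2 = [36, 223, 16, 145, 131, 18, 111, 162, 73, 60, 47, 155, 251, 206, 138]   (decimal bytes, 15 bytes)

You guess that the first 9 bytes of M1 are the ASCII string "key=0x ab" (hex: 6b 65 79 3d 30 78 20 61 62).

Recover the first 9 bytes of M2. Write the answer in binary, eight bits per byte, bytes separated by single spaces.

First, c1 ⊕ c2 = (M1 ⊕ K) ⊕ (M2 ⊕ K) = M1 ⊕ M2, so the key drops out. Then M2 = (M1 ⊕ M2) ⊕ M1 over the first 9 bytes.
byte 0: (cc ^ 24) ^ 6b = e8 ^ 6b = 83
byte 1: (c8 ^ df) ^ 65 = 17 ^ 65 = 72
byte 2: (63 ^ 10) ^ 79 = 73 ^ 79 = 0a
byte 3: (89 ^ 91) ^ 3d = 18 ^ 3d = 25
byte 4: (e5 ^ 83) ^ 30 = 66 ^ 30 = 56
byte 5: (8d ^ 12) ^ 78 = 9f ^ 78 = e7
byte 6: (35 ^ 6f) ^ 20 = 5a ^ 20 = 7a
byte 7: (04 ^ a2) ^ 61 = a6 ^ 61 = c7
byte 8: (ef ^ 49) ^ 62 = a6 ^ 62 = c4

10000011 01110010 00001010 00100101 01010110 11100111 01111010 11000111 11000100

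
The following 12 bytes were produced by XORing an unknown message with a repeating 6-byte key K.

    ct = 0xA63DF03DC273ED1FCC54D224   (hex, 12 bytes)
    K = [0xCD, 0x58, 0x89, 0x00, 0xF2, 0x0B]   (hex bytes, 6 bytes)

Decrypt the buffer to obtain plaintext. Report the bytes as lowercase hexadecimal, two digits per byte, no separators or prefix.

The 6-byte key repeats, so the effective keystream is cd 58 89 00 f2 0b cd 58 89 00 f2 0b.
byte 0: a6 xor cd = 6b
byte 1: 3d xor 58 = 65
byte 2: f0 xor 89 = 79
byte 3: 3d xor 00 = 3d
byte 4: c2 xor f2 = 30
byte 5: 73 xor 0b = 78
byte 6: ed xor cd = 20
byte 7: 1f xor 58 = 47
byte 8: cc xor 89 = 45
byte 9: 54 xor 00 = 54
byte 10: d2 xor f2 = 20
byte 11: 24 xor 0b = 2f

6b65793d307820474554202f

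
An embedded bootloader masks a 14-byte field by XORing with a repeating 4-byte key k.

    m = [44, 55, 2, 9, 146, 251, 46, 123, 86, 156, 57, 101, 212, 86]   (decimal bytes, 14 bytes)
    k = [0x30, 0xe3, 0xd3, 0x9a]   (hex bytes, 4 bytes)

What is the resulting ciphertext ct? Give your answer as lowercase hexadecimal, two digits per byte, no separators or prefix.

1cd4d193a218fde1667feaffe4b5

The 4-byte key repeats, so the effective keystream is 30 e3 d3 9a 30 e3 d3 9a 30 e3 d3 9a 30 e3.
byte 0: 2c xor 30 = 1c
byte 1: 37 xor e3 = d4
byte 2: 02 xor d3 = d1
byte 3: 09 xor 9a = 93
byte 4: 92 xor 30 = a2
byte 5: fb xor e3 = 18
byte 6: 2e xor d3 = fd
byte 7: 7b xor 9a = e1
byte 8: 56 xor 30 = 66
byte 9: 9c xor e3 = 7f
byte 10: 39 xor d3 = ea
byte 11: 65 xor 9a = ff
byte 12: d4 xor 30 = e4
byte 13: 56 xor e3 = b5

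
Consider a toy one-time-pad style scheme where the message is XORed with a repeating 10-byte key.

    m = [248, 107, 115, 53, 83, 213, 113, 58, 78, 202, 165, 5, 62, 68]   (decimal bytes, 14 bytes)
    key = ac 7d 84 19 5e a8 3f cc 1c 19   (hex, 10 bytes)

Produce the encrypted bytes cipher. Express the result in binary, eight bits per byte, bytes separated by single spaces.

01010100 00010110 11110111 00101100 00001101 01111101 01001110 11110110 01010010 11010011 00001001 01111000 10111010 01011101

The 10-byte key repeats, so the effective keystream is ac 7d 84 19 5e a8 3f cc 1c 19 ac 7d 84 19.
byte 0: f8 XOR ac = 54
byte 1: 6b XOR 7d = 16
byte 2: 73 XOR 84 = f7
byte 3: 35 XOR 19 = 2c
byte 4: 53 XOR 5e = 0d
byte 5: d5 XOR a8 = 7d
byte 6: 71 XOR 3f = 4e
byte 7: 3a XOR cc = f6
byte 8: 4e XOR 1c = 52
byte 9: ca XOR 19 = d3
byte 10: a5 XOR ac = 09
byte 11: 05 XOR 7d = 78
byte 12: 3e XOR 84 = ba
byte 13: 44 XOR 19 = 5d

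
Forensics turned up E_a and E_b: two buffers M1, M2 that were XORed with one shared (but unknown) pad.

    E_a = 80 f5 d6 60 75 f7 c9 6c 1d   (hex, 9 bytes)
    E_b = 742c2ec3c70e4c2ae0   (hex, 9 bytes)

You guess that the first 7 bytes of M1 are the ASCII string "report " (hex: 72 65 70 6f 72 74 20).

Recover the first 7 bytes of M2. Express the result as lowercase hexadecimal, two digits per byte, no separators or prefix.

First, E_a ⊕ E_b = (M1 ⊕ K) ⊕ (M2 ⊕ K) = M1 ⊕ M2, so the key drops out. Then M2 = (M1 ⊕ M2) ⊕ M1 over the first 7 bytes.
byte 0: (80 xor 74) xor 72 = f4 xor 72 = 86
byte 1: (f5 xor 2c) xor 65 = d9 xor 65 = bc
byte 2: (d6 xor 2e) xor 70 = f8 xor 70 = 88
byte 3: (60 xor c3) xor 6f = a3 xor 6f = cc
byte 4: (75 xor c7) xor 72 = b2 xor 72 = c0
byte 5: (f7 xor 0e) xor 74 = f9 xor 74 = 8d
byte 6: (c9 xor 4c) xor 20 = 85 xor 20 = a5

86bc88ccc08da5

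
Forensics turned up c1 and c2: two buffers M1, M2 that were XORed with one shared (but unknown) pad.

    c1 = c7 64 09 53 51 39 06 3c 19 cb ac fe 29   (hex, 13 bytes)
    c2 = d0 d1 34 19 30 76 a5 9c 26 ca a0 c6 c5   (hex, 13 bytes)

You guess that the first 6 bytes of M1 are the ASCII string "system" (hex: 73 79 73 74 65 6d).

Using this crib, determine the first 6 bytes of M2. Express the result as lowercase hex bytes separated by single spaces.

First, c1 ⊕ c2 = (M1 ⊕ K) ⊕ (M2 ⊕ K) = M1 ⊕ M2, so the key drops out. Then M2 = (M1 ⊕ M2) ⊕ M1 over the first 6 bytes.
byte 0: (c7 XOR d0) XOR 73 = 17 XOR 73 = 64
byte 1: (64 XOR d1) XOR 79 = b5 XOR 79 = cc
byte 2: (09 XOR 34) XOR 73 = 3d XOR 73 = 4e
byte 3: (53 XOR 19) XOR 74 = 4a XOR 74 = 3e
byte 4: (51 XOR 30) XOR 65 = 61 XOR 65 = 04
byte 5: (39 XOR 76) XOR 6d = 4f XOR 6d = 22

64 cc 4e 3e 04 22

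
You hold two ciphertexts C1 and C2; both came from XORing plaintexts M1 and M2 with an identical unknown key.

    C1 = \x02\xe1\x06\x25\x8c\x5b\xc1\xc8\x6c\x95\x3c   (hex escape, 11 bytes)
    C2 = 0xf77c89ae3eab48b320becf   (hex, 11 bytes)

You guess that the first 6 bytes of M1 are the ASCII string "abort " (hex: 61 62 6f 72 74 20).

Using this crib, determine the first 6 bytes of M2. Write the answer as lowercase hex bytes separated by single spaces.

First, C1 ⊕ C2 = (M1 ⊕ K) ⊕ (M2 ⊕ K) = M1 ⊕ M2, so the key drops out. Then M2 = (M1 ⊕ M2) ⊕ M1 over the first 6 bytes.
byte 0: (02 ^ f7) ^ 61 = f5 ^ 61 = 94
byte 1: (e1 ^ 7c) ^ 62 = 9d ^ 62 = ff
byte 2: (06 ^ 89) ^ 6f = 8f ^ 6f = e0
byte 3: (25 ^ ae) ^ 72 = 8b ^ 72 = f9
byte 4: (8c ^ 3e) ^ 74 = b2 ^ 74 = c6
byte 5: (5b ^ ab) ^ 20 = f0 ^ 20 = d0

94 ff e0 f9 c6 d0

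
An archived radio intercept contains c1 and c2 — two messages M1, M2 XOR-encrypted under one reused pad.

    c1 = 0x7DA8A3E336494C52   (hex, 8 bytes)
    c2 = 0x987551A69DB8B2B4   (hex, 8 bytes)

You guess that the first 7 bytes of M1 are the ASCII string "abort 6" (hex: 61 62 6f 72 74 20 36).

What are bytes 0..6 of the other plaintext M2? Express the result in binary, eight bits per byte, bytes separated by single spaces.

10000100 10111111 10011101 00110111 11011111 11010001 11001000

First, c1 ⊕ c2 = (M1 ⊕ K) ⊕ (M2 ⊕ K) = M1 ⊕ M2, so the key drops out. Then M2 = (M1 ⊕ M2) ⊕ M1 over the first 7 bytes.
byte 0: (7d ^ 98) ^ 61 = e5 ^ 61 = 84
byte 1: (a8 ^ 75) ^ 62 = dd ^ 62 = bf
byte 2: (a3 ^ 51) ^ 6f = f2 ^ 6f = 9d
byte 3: (e3 ^ a6) ^ 72 = 45 ^ 72 = 37
byte 4: (36 ^ 9d) ^ 74 = ab ^ 74 = df
byte 5: (49 ^ b8) ^ 20 = f1 ^ 20 = d1
byte 6: (4c ^ b2) ^ 36 = fe ^ 36 = c8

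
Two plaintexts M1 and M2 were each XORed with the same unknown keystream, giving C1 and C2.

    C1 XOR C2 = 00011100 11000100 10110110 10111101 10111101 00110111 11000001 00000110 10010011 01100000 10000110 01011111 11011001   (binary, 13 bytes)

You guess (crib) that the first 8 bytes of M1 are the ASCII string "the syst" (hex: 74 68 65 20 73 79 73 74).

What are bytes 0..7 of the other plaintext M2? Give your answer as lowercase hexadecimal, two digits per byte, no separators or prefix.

Since C1 ⊕ C2 = M1 ⊕ M2, XORing with the guessed M1 bytes yields the corresponding M2 bytes: M2 = (C1 ⊕ C2) ⊕ M1.
1c ^ 74 = 68
c4 ^ 68 = ac
b6 ^ 65 = d3
bd ^ 20 = 9d
bd ^ 73 = ce
37 ^ 79 = 4e
c1 ^ 73 = b2
06 ^ 74 = 72

68acd39dce4eb272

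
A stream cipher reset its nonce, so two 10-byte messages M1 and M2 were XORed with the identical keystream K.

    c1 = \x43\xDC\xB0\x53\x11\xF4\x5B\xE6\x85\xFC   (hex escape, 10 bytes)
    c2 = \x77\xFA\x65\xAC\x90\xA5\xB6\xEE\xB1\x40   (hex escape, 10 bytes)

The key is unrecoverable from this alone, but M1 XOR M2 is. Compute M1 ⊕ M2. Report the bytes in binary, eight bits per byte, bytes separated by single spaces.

c1 ⊕ c2 = (M1 ⊕ K) ⊕ (M2 ⊕ K) = M1 ⊕ M2 — the shared key cancels under XOR.
byte 0: 01000011 xor 01110111 = 00110100
byte 1: 11011100 xor 11111010 = 00100110
byte 2: 10110000 xor 01100101 = 11010101
byte 3: 01010011 xor 10101100 = 11111111
byte 4: 00010001 xor 10010000 = 10000001
byte 5: 11110100 xor 10100101 = 01010001
byte 6: 01011011 xor 10110110 = 11101101
byte 7: 11100110 xor 11101110 = 00001000
byte 8: 10000101 xor 10110001 = 00110100
byte 9: 11111100 xor 01000000 = 10111100

00110100 00100110 11010101 11111111 10000001 01010001 11101101 00001000 00110100 10111100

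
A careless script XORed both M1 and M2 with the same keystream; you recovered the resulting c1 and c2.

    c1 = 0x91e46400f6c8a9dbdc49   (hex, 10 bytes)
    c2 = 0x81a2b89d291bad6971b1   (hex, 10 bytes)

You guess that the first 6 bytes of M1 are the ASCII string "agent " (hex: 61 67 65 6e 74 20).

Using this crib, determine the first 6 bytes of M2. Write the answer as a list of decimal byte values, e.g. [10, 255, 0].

[113, 33, 185, 243, 171, 243]

First, c1 ⊕ c2 = (M1 ⊕ K) ⊕ (M2 ⊕ K) = M1 ⊕ M2, so the key drops out. Then M2 = (M1 ⊕ M2) ⊕ M1 over the first 6 bytes.
byte 0: (91 ^ 81) ^ 61 = 10 ^ 61 = 71
byte 1: (e4 ^ a2) ^ 67 = 46 ^ 67 = 21
byte 2: (64 ^ b8) ^ 65 = dc ^ 65 = b9
byte 3: (00 ^ 9d) ^ 6e = 9d ^ 6e = f3
byte 4: (f6 ^ 29) ^ 74 = df ^ 74 = ab
byte 5: (c8 ^ 1b) ^ 20 = d3 ^ 20 = f3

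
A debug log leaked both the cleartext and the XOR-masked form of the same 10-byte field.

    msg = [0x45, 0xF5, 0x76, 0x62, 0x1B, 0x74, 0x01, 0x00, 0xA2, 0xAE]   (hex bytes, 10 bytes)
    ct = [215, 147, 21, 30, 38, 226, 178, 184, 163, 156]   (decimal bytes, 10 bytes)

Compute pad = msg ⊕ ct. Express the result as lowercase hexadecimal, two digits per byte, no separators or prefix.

9266637c3d96b3b80132

Since ct = msg ⊕ pad, XORing both sides with msg gives pad = msg ⊕ ct.
byte 0: 01000101 xor 11010111 = 10010010
byte 1: 11110101 xor 10010011 = 01100110
byte 2: 01110110 xor 00010101 = 01100011
byte 3: 01100010 xor 00011110 = 01111100
byte 4: 00011011 xor 00100110 = 00111101
byte 5: 01110100 xor 11100010 = 10010110
byte 6: 00000001 xor 10110010 = 10110011
byte 7: 00000000 xor 10111000 = 10111000
byte 8: 10100010 xor 10100011 = 00000001
byte 9: 10101110 xor 10011100 = 00110010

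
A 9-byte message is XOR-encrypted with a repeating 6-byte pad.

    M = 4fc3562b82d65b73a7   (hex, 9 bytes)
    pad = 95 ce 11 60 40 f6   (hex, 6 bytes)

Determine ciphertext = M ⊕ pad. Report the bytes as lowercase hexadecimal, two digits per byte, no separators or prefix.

The 6-byte key repeats, so the effective keystream is 95 ce 11 60 40 f6 95 ce 11.
byte 0: 4f xor 95 = da
byte 1: c3 xor ce = 0d
byte 2: 56 xor 11 = 47
byte 3: 2b xor 60 = 4b
byte 4: 82 xor 40 = c2
byte 5: d6 xor f6 = 20
byte 6: 5b xor 95 = ce
byte 7: 73 xor ce = bd
byte 8: a7 xor 11 = b6

da0d474bc220cebdb6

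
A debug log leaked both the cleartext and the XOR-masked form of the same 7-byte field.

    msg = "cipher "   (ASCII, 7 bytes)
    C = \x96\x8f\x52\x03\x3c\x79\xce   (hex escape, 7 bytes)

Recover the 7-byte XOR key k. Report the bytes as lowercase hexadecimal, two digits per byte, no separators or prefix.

f5e6226b590bee

Since C = msg ⊕ k, XORing both sides with msg gives k = msg ⊕ C.
63 xor 96 = f5
69 xor 8f = e6
70 xor 52 = 22
68 xor 03 = 6b
65 xor 3c = 59
72 xor 79 = 0b
20 xor ce = ee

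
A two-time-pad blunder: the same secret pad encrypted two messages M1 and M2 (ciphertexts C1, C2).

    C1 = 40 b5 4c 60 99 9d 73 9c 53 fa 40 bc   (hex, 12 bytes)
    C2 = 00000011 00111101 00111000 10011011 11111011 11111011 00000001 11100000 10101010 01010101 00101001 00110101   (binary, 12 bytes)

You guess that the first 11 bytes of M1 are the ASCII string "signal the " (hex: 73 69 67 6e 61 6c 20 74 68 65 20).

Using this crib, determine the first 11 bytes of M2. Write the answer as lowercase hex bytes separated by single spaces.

First, C1 ⊕ C2 = (M1 ⊕ K) ⊕ (M2 ⊕ K) = M1 ⊕ M2, so the key drops out. Then M2 = (M1 ⊕ M2) ⊕ M1 over the first 11 bytes.
byte 0: (40 ^ 03) ^ 73 = 43 ^ 73 = 30
byte 1: (b5 ^ 3d) ^ 69 = 88 ^ 69 = e1
byte 2: (4c ^ 38) ^ 67 = 74 ^ 67 = 13
byte 3: (60 ^ 9b) ^ 6e = fb ^ 6e = 95
byte 4: (99 ^ fb) ^ 61 = 62 ^ 61 = 03
byte 5: (9d ^ fb) ^ 6c = 66 ^ 6c = 0a
byte 6: (73 ^ 01) ^ 20 = 72 ^ 20 = 52
byte 7: (9c ^ e0) ^ 74 = 7c ^ 74 = 08
byte 8: (53 ^ aa) ^ 68 = f9 ^ 68 = 91
byte 9: (fa ^ 55) ^ 65 = af ^ 65 = ca
byte 10: (40 ^ 29) ^ 20 = 69 ^ 20 = 49

30 e1 13 95 03 0a 52 08 91 ca 49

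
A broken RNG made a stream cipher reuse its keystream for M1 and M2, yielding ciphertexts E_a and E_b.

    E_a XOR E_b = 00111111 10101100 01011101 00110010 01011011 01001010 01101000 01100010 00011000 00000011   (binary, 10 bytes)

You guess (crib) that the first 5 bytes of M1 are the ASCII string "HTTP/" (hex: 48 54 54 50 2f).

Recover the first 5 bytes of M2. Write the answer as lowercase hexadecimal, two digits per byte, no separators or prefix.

Since E_a ⊕ E_b = M1 ⊕ M2, XORing with the guessed M1 bytes yields the corresponding M2 bytes: M2 = (E_a ⊕ E_b) ⊕ M1.
byte 0: 3f ⊕ 48 = 77
byte 1: ac ⊕ 54 = f8
byte 2: 5d ⊕ 54 = 09
byte 3: 32 ⊕ 50 = 62
byte 4: 5b ⊕ 2f = 74

77f8096274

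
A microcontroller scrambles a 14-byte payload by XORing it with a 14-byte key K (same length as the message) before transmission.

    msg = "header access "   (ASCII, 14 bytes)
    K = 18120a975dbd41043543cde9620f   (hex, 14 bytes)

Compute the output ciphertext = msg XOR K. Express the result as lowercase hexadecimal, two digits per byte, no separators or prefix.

byte 0: 68 xor 18 = 70
byte 1: 65 xor 12 = 77
byte 2: 61 xor 0a = 6b
byte 3: 64 xor 97 = f3
byte 4: 65 xor 5d = 38
byte 5: 72 xor bd = cf
byte 6: 20 xor 41 = 61
byte 7: 61 xor 04 = 65
byte 8: 63 xor 35 = 56
byte 9: 63 xor 43 = 20
byte 10: 65 xor cd = a8
byte 11: 73 xor e9 = 9a
byte 12: 73 xor 62 = 11
byte 13: 20 xor 0f = 2f

70776bf338cf61655620a89a112f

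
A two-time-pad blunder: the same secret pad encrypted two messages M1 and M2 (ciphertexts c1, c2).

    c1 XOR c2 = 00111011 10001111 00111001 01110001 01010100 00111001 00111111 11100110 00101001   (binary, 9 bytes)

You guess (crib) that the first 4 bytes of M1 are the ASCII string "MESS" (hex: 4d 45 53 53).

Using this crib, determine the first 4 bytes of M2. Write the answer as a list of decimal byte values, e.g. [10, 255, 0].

Since c1 ⊕ c2 = M1 ⊕ M2, XORing with the guessed M1 bytes yields the corresponding M2 bytes: M2 = (c1 ⊕ c2) ⊕ M1.
3b ⊕ 4d = 76
8f ⊕ 45 = ca
39 ⊕ 53 = 6a
71 ⊕ 53 = 22

[118, 202, 106, 34]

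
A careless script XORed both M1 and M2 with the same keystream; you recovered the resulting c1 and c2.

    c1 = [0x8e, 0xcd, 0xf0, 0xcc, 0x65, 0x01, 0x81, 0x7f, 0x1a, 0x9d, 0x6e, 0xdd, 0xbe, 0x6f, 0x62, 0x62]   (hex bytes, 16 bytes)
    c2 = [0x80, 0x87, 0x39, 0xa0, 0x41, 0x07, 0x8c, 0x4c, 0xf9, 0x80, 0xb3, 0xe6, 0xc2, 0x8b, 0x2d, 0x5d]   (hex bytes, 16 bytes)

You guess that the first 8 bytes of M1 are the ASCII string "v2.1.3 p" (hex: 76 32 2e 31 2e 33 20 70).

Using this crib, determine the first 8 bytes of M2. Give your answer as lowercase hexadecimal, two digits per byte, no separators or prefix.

7878e75d0a352d43

First, c1 ⊕ c2 = (M1 ⊕ K) ⊕ (M2 ⊕ K) = M1 ⊕ M2, so the key drops out. Then M2 = (M1 ⊕ M2) ⊕ M1 over the first 8 bytes.
byte 0: (8e ^ 80) ^ 76 = 0e ^ 76 = 78
byte 1: (cd ^ 87) ^ 32 = 4a ^ 32 = 78
byte 2: (f0 ^ 39) ^ 2e = c9 ^ 2e = e7
byte 3: (cc ^ a0) ^ 31 = 6c ^ 31 = 5d
byte 4: (65 ^ 41) ^ 2e = 24 ^ 2e = 0a
byte 5: (01 ^ 07) ^ 33 = 06 ^ 33 = 35
byte 6: (81 ^ 8c) ^ 20 = 0d ^ 20 = 2d
byte 7: (7f ^ 4c) ^ 70 = 33 ^ 70 = 43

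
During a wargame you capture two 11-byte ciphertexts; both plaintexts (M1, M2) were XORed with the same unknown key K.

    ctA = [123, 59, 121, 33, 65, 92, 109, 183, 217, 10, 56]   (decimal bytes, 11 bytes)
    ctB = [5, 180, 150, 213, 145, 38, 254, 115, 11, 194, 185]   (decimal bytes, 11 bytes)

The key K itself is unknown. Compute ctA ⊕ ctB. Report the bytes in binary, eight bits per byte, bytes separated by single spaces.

ctA ⊕ ctB = (M1 ⊕ K) ⊕ (M2 ⊕ K) = M1 ⊕ M2 — the shared key cancels under XOR.
7b XOR 05 = 7e
3b XOR b4 = 8f
79 XOR 96 = ef
21 XOR d5 = f4
41 XOR 91 = d0
5c XOR 26 = 7a
6d XOR fe = 93
b7 XOR 73 = c4
d9 XOR 0b = d2
0a XOR c2 = c8
38 XOR b9 = 81

01111110 10001111 11101111 11110100 11010000 01111010 10010011 11000100 11010010 11001000 10000001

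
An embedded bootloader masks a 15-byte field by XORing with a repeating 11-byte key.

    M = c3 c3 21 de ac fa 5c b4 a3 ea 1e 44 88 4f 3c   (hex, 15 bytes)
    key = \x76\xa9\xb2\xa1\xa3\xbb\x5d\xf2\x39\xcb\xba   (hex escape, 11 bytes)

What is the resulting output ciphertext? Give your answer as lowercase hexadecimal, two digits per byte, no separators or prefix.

b56a937f0f4101469a21a43221fd9d

The 11-byte key repeats, so the effective keystream is 76 a9 b2 a1 a3 bb 5d f2 39 cb ba 76 a9 b2 a1.
byte 0: c3 xor 76 = b5
byte 1: c3 xor a9 = 6a
byte 2: 21 xor b2 = 93
byte 3: de xor a1 = 7f
byte 4: ac xor a3 = 0f
byte 5: fa xor bb = 41
byte 6: 5c xor 5d = 01
byte 7: b4 xor f2 = 46
byte 8: a3 xor 39 = 9a
byte 9: ea xor cb = 21
byte 10: 1e xor ba = a4
byte 11: 44 xor 76 = 32
byte 12: 88 xor a9 = 21
byte 13: 4f xor b2 = fd
byte 14: 3c xor a1 = 9d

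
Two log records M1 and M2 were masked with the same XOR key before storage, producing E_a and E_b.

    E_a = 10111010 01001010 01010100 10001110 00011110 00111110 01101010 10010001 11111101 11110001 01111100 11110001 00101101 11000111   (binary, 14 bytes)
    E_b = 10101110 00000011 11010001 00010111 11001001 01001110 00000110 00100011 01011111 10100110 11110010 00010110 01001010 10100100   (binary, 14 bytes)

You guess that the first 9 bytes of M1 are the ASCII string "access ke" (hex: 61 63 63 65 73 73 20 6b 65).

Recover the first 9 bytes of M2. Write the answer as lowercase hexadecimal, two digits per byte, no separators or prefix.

752ae6fca4034cd9c7

First, E_a ⊕ E_b = (M1 ⊕ K) ⊕ (M2 ⊕ K) = M1 ⊕ M2, so the key drops out. Then M2 = (M1 ⊕ M2) ⊕ M1 over the first 9 bytes.
byte 0: (ba xor ae) xor 61 = 14 xor 61 = 75
byte 1: (4a xor 03) xor 63 = 49 xor 63 = 2a
byte 2: (54 xor d1) xor 63 = 85 xor 63 = e6
byte 3: (8e xor 17) xor 65 = 99 xor 65 = fc
byte 4: (1e xor c9) xor 73 = d7 xor 73 = a4
byte 5: (3e xor 4e) xor 73 = 70 xor 73 = 03
byte 6: (6a xor 06) xor 20 = 6c xor 20 = 4c
byte 7: (91 xor 23) xor 6b = b2 xor 6b = d9
byte 8: (fd xor 5f) xor 65 = a2 xor 65 = c7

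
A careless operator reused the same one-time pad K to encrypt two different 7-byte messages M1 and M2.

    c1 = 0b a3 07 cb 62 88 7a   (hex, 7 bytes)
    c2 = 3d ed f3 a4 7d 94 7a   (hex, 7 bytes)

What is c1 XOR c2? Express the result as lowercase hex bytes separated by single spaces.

c1 ⊕ c2 = (M1 ⊕ K) ⊕ (M2 ⊕ K) = M1 ⊕ M2 — the shared key cancels under XOR.
0b ^ 3d = 36
a3 ^ ed = 4e
07 ^ f3 = f4
cb ^ a4 = 6f
62 ^ 7d = 1f
88 ^ 94 = 1c
7a ^ 7a = 00

36 4e f4 6f 1f 1c 00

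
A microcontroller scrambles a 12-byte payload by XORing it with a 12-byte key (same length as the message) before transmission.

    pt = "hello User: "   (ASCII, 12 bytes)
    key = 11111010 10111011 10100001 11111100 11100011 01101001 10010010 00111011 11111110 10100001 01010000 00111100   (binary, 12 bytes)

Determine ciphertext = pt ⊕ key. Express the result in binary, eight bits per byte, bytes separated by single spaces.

XOR is its own inverse, so applying the key byte-wise gives the result directly.
104 ^ 250 = 146
101 ^ 187 = 222
108 ^ 161 = 205
108 ^ 252 = 144
111 ^ 227 = 140
 32 ^ 105 =  73
 85 ^ 146 = 199
115 ^  59 =  72
101 ^ 254 = 155
114 ^ 161 = 211
 58 ^  80 = 106
 32 ^  60 =  28

10010010 11011110 11001101 10010000 10001100 01001001 11000111 01001000 10011011 11010011 01101010 00011100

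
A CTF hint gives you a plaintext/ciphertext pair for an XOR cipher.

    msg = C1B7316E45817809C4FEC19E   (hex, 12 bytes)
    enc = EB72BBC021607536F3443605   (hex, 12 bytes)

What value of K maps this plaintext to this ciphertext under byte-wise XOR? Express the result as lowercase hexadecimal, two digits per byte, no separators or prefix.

2ac58aae64e10d3f37baf79b

Since enc = msg ⊕ K, XORing both sides with msg gives K = msg ⊕ enc.
c1 ⊕ eb = 2a
b7 ⊕ 72 = c5
31 ⊕ bb = 8a
6e ⊕ c0 = ae
45 ⊕ 21 = 64
81 ⊕ 60 = e1
78 ⊕ 75 = 0d
09 ⊕ 36 = 3f
c4 ⊕ f3 = 37
fe ⊕ 44 = ba
c1 ⊕ 36 = f7
9e ⊕ 05 = 9b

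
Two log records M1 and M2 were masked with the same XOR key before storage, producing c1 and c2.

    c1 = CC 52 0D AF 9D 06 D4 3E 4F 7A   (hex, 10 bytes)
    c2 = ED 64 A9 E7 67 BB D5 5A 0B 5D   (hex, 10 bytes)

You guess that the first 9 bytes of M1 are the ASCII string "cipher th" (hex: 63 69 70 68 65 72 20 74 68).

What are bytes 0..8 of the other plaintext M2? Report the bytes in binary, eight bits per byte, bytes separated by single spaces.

First, c1 ⊕ c2 = (M1 ⊕ K) ⊕ (M2 ⊕ K) = M1 ⊕ M2, so the key drops out. Then M2 = (M1 ⊕ M2) ⊕ M1 over the first 9 bytes.
byte 0: (cc ^ ed) ^ 63 = 21 ^ 63 = 42
byte 1: (52 ^ 64) ^ 69 = 36 ^ 69 = 5f
byte 2: (0d ^ a9) ^ 70 = a4 ^ 70 = d4
byte 3: (af ^ e7) ^ 68 = 48 ^ 68 = 20
byte 4: (9d ^ 67) ^ 65 = fa ^ 65 = 9f
byte 5: (06 ^ bb) ^ 72 = bd ^ 72 = cf
byte 6: (d4 ^ d5) ^ 20 = 01 ^ 20 = 21
byte 7: (3e ^ 5a) ^ 74 = 64 ^ 74 = 10
byte 8: (4f ^ 0b) ^ 68 = 44 ^ 68 = 2c

01000010 01011111 11010100 00100000 10011111 11001111 00100001 00010000 00101100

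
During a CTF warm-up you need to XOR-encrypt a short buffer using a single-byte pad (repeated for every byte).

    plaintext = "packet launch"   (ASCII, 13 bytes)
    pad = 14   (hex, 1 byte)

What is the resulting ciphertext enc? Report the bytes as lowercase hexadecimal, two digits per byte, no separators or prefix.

6475777f7160347875617a777c

The 1-byte key repeats, so the effective keystream is 14 14 14 14 14 14 14 14 14 14 14 14 14.
byte 0: 01110000 xor 00010100 = 01100100
byte 1: 01100001 xor 00010100 = 01110101
byte 2: 01100011 xor 00010100 = 01110111
byte 3: 01101011 xor 00010100 = 01111111
byte 4: 01100101 xor 00010100 = 01110001
byte 5: 01110100 xor 00010100 = 01100000
byte 6: 00100000 xor 00010100 = 00110100
byte 7: 01101100 xor 00010100 = 01111000
byte 8: 01100001 xor 00010100 = 01110101
byte 9: 01110101 xor 00010100 = 01100001
byte 10: 01101110 xor 00010100 = 01111010
byte 11: 01100011 xor 00010100 = 01110111
byte 12: 01101000 xor 00010100 = 01111100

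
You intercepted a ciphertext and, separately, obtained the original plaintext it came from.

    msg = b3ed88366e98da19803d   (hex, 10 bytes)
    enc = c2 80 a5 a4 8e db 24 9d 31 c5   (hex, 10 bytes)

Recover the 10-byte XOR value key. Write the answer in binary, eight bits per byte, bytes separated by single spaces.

Since enc = msg ⊕ key, XORing both sides with msg gives key = msg ⊕ enc.
b3 ⊕ c2 = 71
ed ⊕ 80 = 6d
88 ⊕ a5 = 2d
36 ⊕ a4 = 92
6e ⊕ 8e = e0
98 ⊕ db = 43
da ⊕ 24 = fe
19 ⊕ 9d = 84
80 ⊕ 31 = b1
3d ⊕ c5 = f8

01110001 01101101 00101101 10010010 11100000 01000011 11111110 10000100 10110001 11111000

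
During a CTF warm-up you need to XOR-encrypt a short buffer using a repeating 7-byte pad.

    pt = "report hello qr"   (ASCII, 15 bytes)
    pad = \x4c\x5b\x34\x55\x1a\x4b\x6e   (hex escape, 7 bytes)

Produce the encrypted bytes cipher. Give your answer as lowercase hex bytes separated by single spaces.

The 7-byte key repeats, so the effective keystream is 4c 5b 34 55 1a 4b 6e 4c 5b 34 55 1a 4b 6e 4c.
byte 0: 72 XOR 4c = 3e
byte 1: 65 XOR 5b = 3e
byte 2: 70 XOR 34 = 44
byte 3: 6f XOR 55 = 3a
byte 4: 72 XOR 1a = 68
byte 5: 74 XOR 4b = 3f
byte 6: 20 XOR 6e = 4e
byte 7: 68 XOR 4c = 24
byte 8: 65 XOR 5b = 3e
byte 9: 6c XOR 34 = 58
byte 10: 6c XOR 55 = 39
byte 11: 6f XOR 1a = 75
byte 12: 20 XOR 4b = 6b
byte 13: 71 XOR 6e = 1f
byte 14: 72 XOR 4c = 3e

3e 3e 44 3a 68 3f 4e 24 3e 58 39 75 6b 1f 3e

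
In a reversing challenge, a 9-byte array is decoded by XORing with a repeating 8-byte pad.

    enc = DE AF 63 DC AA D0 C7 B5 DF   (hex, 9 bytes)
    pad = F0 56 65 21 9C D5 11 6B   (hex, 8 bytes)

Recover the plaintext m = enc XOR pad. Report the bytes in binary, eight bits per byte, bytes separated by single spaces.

00101110 11111001 00000110 11111101 00110110 00000101 11010110 11011110 00101111

The 8-byte key repeats, so the effective keystream is f0 56 65 21 9c d5 11 6b f0.
byte 0: 11011110 xor 11110000 = 00101110
byte 1: 10101111 xor 01010110 = 11111001
byte 2: 01100011 xor 01100101 = 00000110
byte 3: 11011100 xor 00100001 = 11111101
byte 4: 10101010 xor 10011100 = 00110110
byte 5: 11010000 xor 11010101 = 00000101
byte 6: 11000111 xor 00010001 = 11010110
byte 7: 10110101 xor 01101011 = 11011110
byte 8: 11011111 xor 11110000 = 00101111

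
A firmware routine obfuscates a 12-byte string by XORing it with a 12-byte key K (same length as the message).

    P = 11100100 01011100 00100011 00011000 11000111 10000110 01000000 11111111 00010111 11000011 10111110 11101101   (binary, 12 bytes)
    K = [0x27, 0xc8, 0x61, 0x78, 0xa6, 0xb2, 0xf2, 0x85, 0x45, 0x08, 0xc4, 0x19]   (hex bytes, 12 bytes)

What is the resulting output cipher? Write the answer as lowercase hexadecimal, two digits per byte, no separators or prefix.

XOR is its own inverse, so applying the key byte-wise gives the result directly.
228 XOR  39 = 195
 92 XOR 200 = 148
 35 XOR  97 =  66
 24 XOR 120 =  96
199 XOR 166 =  97
134 XOR 178 =  52
 64 XOR 242 = 178
255 XOR 133 = 122
 23 XOR  69 =  82
195 XOR   8 = 203
190 XOR 196 = 122
237 XOR  25 = 244

c39442606134b27a52cb7af4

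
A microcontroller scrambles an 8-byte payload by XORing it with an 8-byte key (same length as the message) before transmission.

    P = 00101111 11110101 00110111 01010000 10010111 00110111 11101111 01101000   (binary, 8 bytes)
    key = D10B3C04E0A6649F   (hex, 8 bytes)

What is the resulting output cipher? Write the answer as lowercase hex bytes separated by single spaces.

fe fe 0b 54 77 91 8b f7

XOR is its own inverse, so applying the key byte-wise gives the result directly.
2f ^ d1 = fe
f5 ^ 0b = fe
37 ^ 3c = 0b
50 ^ 04 = 54
97 ^ e0 = 77
37 ^ a6 = 91
ef ^ 64 = 8b
68 ^ 9f = f7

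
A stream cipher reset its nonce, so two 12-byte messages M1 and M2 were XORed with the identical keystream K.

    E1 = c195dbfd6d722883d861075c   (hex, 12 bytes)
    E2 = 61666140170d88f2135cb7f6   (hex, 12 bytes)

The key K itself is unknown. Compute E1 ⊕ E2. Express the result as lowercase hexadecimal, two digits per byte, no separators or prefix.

a0f3babd7a7fa071cb3db0aa

E1 ⊕ E2 = (M1 ⊕ K) ⊕ (M2 ⊕ K) = M1 ⊕ M2 — the shared key cancels under XOR.
c1 ^ 61 = a0
95 ^ 66 = f3
db ^ 61 = ba
fd ^ 40 = bd
6d ^ 17 = 7a
72 ^ 0d = 7f
28 ^ 88 = a0
83 ^ f2 = 71
d8 ^ 13 = cb
61 ^ 5c = 3d
07 ^ b7 = b0
5c ^ f6 = aa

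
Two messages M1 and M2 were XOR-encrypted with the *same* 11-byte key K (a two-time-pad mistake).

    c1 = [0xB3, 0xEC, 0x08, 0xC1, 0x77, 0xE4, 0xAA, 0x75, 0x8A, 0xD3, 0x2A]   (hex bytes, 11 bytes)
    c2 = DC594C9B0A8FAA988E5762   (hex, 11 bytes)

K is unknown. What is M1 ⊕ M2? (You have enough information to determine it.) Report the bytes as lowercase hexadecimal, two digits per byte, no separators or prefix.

6fb5445a7d6b00ed048448

c1 ⊕ c2 = (M1 ⊕ K) ⊕ (M2 ⊕ K) = M1 ⊕ M2 — the shared key cancels under XOR.
byte 0: 179 ⊕ 220 = 111
byte 1: 236 ⊕  89 = 181
byte 2:   8 ⊕  76 =  68
byte 3: 193 ⊕ 155 =  90
byte 4: 119 ⊕  10 = 125
byte 5: 228 ⊕ 143 = 107
byte 6: 170 ⊕ 170 =   0
byte 7: 117 ⊕ 152 = 237
byte 8: 138 ⊕ 142 =   4
byte 9: 211 ⊕  87 = 132
byte 10:  42 ⊕  98 =  72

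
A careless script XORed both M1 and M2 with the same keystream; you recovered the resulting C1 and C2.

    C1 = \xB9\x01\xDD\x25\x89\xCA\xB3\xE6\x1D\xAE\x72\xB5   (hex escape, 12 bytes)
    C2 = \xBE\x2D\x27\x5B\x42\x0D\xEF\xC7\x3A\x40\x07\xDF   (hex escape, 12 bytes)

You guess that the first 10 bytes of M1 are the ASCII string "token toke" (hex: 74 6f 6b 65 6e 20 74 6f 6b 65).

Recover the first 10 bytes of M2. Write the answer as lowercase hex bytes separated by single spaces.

73 43 91 1b a5 e7 28 4e 4c 8b

First, C1 ⊕ C2 = (M1 ⊕ K) ⊕ (M2 ⊕ K) = M1 ⊕ M2, so the key drops out. Then M2 = (M1 ⊕ M2) ⊕ M1 over the first 10 bytes.
byte 0: (b9 xor be) xor 74 = 07 xor 74 = 73
byte 1: (01 xor 2d) xor 6f = 2c xor 6f = 43
byte 2: (dd xor 27) xor 6b = fa xor 6b = 91
byte 3: (25 xor 5b) xor 65 = 7e xor 65 = 1b
byte 4: (89 xor 42) xor 6e = cb xor 6e = a5
byte 5: (ca xor 0d) xor 20 = c7 xor 20 = e7
byte 6: (b3 xor ef) xor 74 = 5c xor 74 = 28
byte 7: (e6 xor c7) xor 6f = 21 xor 6f = 4e
byte 8: (1d xor 3a) xor 6b = 27 xor 6b = 4c
byte 9: (ae xor 40) xor 65 = ee xor 65 = 8b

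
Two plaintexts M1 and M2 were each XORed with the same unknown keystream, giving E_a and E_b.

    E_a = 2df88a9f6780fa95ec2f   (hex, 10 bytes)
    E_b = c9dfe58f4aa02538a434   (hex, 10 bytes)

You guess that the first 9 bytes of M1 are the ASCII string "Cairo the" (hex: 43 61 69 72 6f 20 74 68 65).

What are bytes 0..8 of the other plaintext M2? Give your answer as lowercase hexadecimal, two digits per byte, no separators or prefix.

a74606624200abc52d

First, E_a ⊕ E_b = (M1 ⊕ K) ⊕ (M2 ⊕ K) = M1 ⊕ M2, so the key drops out. Then M2 = (M1 ⊕ M2) ⊕ M1 over the first 9 bytes.
byte 0: (2d ⊕ c9) ⊕ 43 = e4 ⊕ 43 = a7
byte 1: (f8 ⊕ df) ⊕ 61 = 27 ⊕ 61 = 46
byte 2: (8a ⊕ e5) ⊕ 69 = 6f ⊕ 69 = 06
byte 3: (9f ⊕ 8f) ⊕ 72 = 10 ⊕ 72 = 62
byte 4: (67 ⊕ 4a) ⊕ 6f = 2d ⊕ 6f = 42
byte 5: (80 ⊕ a0) ⊕ 20 = 20 ⊕ 20 = 00
byte 6: (fa ⊕ 25) ⊕ 74 = df ⊕ 74 = ab
byte 7: (95 ⊕ 38) ⊕ 68 = ad ⊕ 68 = c5
byte 8: (ec ⊕ a4) ⊕ 65 = 48 ⊕ 65 = 2d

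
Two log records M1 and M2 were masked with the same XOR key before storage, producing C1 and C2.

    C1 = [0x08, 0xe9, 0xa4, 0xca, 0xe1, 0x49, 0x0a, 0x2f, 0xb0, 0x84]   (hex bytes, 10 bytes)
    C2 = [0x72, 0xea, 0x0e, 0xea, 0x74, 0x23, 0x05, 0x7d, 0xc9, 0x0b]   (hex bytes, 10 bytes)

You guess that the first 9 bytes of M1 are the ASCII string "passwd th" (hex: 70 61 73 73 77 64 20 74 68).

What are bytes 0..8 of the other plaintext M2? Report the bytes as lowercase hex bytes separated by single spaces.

0a 62 d9 53 e2 0e 2f 26 11

First, C1 ⊕ C2 = (M1 ⊕ K) ⊕ (M2 ⊕ K) = M1 ⊕ M2, so the key drops out. Then M2 = (M1 ⊕ M2) ⊕ M1 over the first 9 bytes.
byte 0: (08 ^ 72) ^ 70 = 7a ^ 70 = 0a
byte 1: (e9 ^ ea) ^ 61 = 03 ^ 61 = 62
byte 2: (a4 ^ 0e) ^ 73 = aa ^ 73 = d9
byte 3: (ca ^ ea) ^ 73 = 20 ^ 73 = 53
byte 4: (e1 ^ 74) ^ 77 = 95 ^ 77 = e2
byte 5: (49 ^ 23) ^ 64 = 6a ^ 64 = 0e
byte 6: (0a ^ 05) ^ 20 = 0f ^ 20 = 2f
byte 7: (2f ^ 7d) ^ 74 = 52 ^ 74 = 26
byte 8: (b0 ^ c9) ^ 68 = 79 ^ 68 = 11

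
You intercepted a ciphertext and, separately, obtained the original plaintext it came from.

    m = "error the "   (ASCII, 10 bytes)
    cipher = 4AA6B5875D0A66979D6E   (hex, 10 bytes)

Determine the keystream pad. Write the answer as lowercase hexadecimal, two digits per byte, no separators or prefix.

2fd4c7e82f2a12fff84e

Since cipher = m ⊕ pad, XORing both sides with m gives pad = m ⊕ cipher.
65 ^ 4a = 2f
72 ^ a6 = d4
72 ^ b5 = c7
6f ^ 87 = e8
72 ^ 5d = 2f
20 ^ 0a = 2a
74 ^ 66 = 12
68 ^ 97 = ff
65 ^ 9d = f8
20 ^ 6e = 4e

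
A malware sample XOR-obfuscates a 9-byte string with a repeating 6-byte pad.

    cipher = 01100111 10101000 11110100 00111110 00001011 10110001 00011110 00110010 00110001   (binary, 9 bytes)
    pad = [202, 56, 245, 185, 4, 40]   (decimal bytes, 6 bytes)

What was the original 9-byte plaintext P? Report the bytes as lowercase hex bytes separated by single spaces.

ad 90 01 87 0f 99 d4 0a c4

The 6-byte key repeats, so the effective keystream is ca 38 f5 b9 04 28 ca 38 f5.
byte 0: 103 ⊕ 202 = 173
byte 1: 168 ⊕  56 = 144
byte 2: 244 ⊕ 245 =   1
byte 3:  62 ⊕ 185 = 135
byte 4:  11 ⊕   4 =  15
byte 5: 177 ⊕  40 = 153
byte 6:  30 ⊕ 202 = 212
byte 7:  50 ⊕  56 =  10
byte 8:  49 ⊕ 245 = 196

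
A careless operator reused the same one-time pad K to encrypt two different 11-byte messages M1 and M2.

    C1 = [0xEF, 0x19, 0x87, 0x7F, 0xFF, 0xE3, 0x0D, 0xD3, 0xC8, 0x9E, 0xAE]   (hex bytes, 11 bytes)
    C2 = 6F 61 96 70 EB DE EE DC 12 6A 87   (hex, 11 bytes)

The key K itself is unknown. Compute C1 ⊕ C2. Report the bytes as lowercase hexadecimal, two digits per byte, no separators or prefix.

8078110f143de30fdaf429

C1 ⊕ C2 = (M1 ⊕ K) ⊕ (M2 ⊕ K) = M1 ⊕ M2 — the shared key cancels under XOR.
ef xor 6f = 80
19 xor 61 = 78
87 xor 96 = 11
7f xor 70 = 0f
ff xor eb = 14
e3 xor de = 3d
0d xor ee = e3
d3 xor dc = 0f
c8 xor 12 = da
9e xor 6a = f4
ae xor 87 = 29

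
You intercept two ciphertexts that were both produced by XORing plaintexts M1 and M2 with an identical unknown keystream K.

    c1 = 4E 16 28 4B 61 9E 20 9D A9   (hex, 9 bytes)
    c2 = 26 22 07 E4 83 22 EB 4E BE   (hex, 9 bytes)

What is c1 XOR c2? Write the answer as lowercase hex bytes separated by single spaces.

68 34 2f af e2 bc cb d3 17

c1 ⊕ c2 = (M1 ⊕ K) ⊕ (M2 ⊕ K) = M1 ⊕ M2 — the shared key cancels under XOR.
byte 0: 4e xor 26 = 68
byte 1: 16 xor 22 = 34
byte 2: 28 xor 07 = 2f
byte 3: 4b xor e4 = af
byte 4: 61 xor 83 = e2
byte 5: 9e xor 22 = bc
byte 6: 20 xor eb = cb
byte 7: 9d xor 4e = d3
byte 8: a9 xor be = 17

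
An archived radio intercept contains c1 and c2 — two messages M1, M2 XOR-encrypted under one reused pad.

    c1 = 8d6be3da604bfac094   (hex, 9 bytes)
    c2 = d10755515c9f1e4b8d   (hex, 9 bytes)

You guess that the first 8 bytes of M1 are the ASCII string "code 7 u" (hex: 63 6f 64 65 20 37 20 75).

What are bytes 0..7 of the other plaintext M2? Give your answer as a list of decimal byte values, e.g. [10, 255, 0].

[63, 3, 210, 238, 28, 227, 196, 254]

First, c1 ⊕ c2 = (M1 ⊕ K) ⊕ (M2 ⊕ K) = M1 ⊕ M2, so the key drops out. Then M2 = (M1 ⊕ M2) ⊕ M1 over the first 8 bytes.
byte 0: (8d ⊕ d1) ⊕ 63 = 5c ⊕ 63 = 3f
byte 1: (6b ⊕ 07) ⊕ 6f = 6c ⊕ 6f = 03
byte 2: (e3 ⊕ 55) ⊕ 64 = b6 ⊕ 64 = d2
byte 3: (da ⊕ 51) ⊕ 65 = 8b ⊕ 65 = ee
byte 4: (60 ⊕ 5c) ⊕ 20 = 3c ⊕ 20 = 1c
byte 5: (4b ⊕ 9f) ⊕ 37 = d4 ⊕ 37 = e3
byte 6: (fa ⊕ 1e) ⊕ 20 = e4 ⊕ 20 = c4
byte 7: (c0 ⊕ 4b) ⊕ 75 = 8b ⊕ 75 = fe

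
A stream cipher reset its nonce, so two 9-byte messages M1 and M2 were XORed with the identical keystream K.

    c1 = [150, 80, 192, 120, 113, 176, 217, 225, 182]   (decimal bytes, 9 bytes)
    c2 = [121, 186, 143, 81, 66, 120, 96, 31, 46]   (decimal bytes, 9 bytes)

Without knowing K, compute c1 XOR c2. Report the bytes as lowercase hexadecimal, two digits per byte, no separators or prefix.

efea4f2933c8b9fe98

c1 ⊕ c2 = (M1 ⊕ K) ⊕ (M2 ⊕ K) = M1 ⊕ M2 — the shared key cancels under XOR.
byte 0: 10010110 xor 01111001 = 11101111
byte 1: 01010000 xor 10111010 = 11101010
byte 2: 11000000 xor 10001111 = 01001111
byte 3: 01111000 xor 01010001 = 00101001
byte 4: 01110001 xor 01000010 = 00110011
byte 5: 10110000 xor 01111000 = 11001000
byte 6: 11011001 xor 01100000 = 10111001
byte 7: 11100001 xor 00011111 = 11111110
byte 8: 10110110 xor 00101110 = 10011000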